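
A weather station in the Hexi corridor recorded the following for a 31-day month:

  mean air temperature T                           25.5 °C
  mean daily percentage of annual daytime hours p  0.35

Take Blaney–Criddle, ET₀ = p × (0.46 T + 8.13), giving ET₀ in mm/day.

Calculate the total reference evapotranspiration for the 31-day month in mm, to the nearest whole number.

215 mm

ET₀ = 0.35 × (0.46 × 25.5 + 8.13) = 0.35 × 19.860 = 6.9510 mm/d
Monthly total = 6.9510 × 31 = 215.481 mm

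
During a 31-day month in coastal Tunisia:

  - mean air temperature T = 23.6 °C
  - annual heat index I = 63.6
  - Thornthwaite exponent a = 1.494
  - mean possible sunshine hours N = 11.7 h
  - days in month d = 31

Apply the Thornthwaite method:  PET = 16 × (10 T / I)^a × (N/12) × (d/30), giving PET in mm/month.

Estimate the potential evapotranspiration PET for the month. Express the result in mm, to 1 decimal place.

114.3 mm

10T/I = 10 × 23.6 / 63.6 = 3.7107
(10T/I)^a = 3.7107^1.494 = 7.0920
Uncorrected PET = 16 × 7.0920 = 113.472 mm
Correction = (N/12)(d/30) = (11.7/12)(31/30) = 1.0075
PET = 113.472 × 1.0075 = 114.323 mm/month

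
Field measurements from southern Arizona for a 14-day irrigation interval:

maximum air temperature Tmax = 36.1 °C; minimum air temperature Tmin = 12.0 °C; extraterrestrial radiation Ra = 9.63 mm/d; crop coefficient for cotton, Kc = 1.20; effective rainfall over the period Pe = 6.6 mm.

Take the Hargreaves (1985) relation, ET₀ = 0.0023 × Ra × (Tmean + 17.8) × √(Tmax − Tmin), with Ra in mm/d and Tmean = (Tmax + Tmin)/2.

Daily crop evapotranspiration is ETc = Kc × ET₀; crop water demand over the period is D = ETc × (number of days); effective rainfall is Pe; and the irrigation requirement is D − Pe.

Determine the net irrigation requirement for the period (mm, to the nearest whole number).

Tmean = (36.1 + 12.0)/2 = 24.05 °C
ET₀ = 0.0023 × 9.63 × (24.05 + 17.8) × √24.1 = 0.0023 × 9.63 × 41.85 × 4.9092 = 4.5505 mm/d
ETc = Kc × ET₀ = 1.20 × 4.5505 = 5.4606 mm/d
Crop demand D = ETc × 14 d = 5.4606 × 14 = 76.448 mm
D − Pe = 76.448 − 6.6 = 69.848 mm

70 mm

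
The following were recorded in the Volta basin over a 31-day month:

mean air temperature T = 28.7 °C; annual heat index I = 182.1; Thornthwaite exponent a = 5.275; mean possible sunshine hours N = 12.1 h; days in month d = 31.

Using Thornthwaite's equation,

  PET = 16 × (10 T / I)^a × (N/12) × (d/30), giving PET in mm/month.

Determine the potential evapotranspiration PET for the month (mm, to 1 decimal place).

183.7 mm

10T/I = 10 × 28.7 / 182.1 = 1.5761
(10T/I)^a = 1.5761^5.275 = 11.0218
Uncorrected PET = 16 × 11.0218 = 176.349 mm
Correction = (N/12)(d/30) = (12.1/12)(31/30) = 1.0419
PET = 176.349 × 1.0419 = 183.738 mm/month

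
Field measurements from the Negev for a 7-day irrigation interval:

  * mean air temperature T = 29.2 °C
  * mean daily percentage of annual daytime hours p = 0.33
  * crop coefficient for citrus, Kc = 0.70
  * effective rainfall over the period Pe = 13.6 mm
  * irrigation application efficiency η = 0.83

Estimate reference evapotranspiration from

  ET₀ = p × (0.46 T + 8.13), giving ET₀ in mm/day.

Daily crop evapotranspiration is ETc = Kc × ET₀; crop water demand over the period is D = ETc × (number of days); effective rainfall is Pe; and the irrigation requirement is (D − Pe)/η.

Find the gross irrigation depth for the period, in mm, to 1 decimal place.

25.6 mm

ET₀ = 0.33 × (0.46 × 29.2 + 8.13) = 0.33 × 21.562 = 7.1155 mm/d
ETc = Kc × ET₀ = 0.70 × 7.1155 = 4.9809 mm/d
Crop demand D = ETc × 7 d = 4.9809 × 7 = 34.866 mm
D − Pe = 34.866 − 13.6 = 21.266 mm
Gross irrigation = 21.266 / 0.83 = 25.622 mm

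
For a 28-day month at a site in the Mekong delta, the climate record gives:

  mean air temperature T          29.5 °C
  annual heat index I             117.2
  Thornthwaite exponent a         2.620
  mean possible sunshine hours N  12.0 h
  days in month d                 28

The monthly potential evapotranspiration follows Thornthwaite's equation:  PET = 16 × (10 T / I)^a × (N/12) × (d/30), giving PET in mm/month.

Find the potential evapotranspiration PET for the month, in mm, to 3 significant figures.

10T/I = 10 × 29.5 / 117.2 = 2.5171
(10T/I)^a = 2.5171^2.620 = 11.2295
Uncorrected PET = 16 × 11.2295 = 179.672 mm
Correction = (N/12)(d/30) = (12.0/12)(28/30) = 0.9333
PET = 179.672 × 0.9333 = 167.688 mm/month

168 mm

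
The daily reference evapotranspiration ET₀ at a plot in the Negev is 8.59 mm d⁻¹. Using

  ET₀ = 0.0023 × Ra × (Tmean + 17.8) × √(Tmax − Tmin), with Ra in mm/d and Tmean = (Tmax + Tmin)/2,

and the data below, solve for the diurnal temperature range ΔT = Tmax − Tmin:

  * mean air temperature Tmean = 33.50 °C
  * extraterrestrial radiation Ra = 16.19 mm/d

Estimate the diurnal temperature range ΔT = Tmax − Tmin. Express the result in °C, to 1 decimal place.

√ΔT = ET₀ / [0.0023 × Ra × (Tmean+17.8)] = 8.59 / (0.0023 × 16.19 × 51.30) = 4.4968
ΔT = 4.4968² = 20.221 °C

20.2 °C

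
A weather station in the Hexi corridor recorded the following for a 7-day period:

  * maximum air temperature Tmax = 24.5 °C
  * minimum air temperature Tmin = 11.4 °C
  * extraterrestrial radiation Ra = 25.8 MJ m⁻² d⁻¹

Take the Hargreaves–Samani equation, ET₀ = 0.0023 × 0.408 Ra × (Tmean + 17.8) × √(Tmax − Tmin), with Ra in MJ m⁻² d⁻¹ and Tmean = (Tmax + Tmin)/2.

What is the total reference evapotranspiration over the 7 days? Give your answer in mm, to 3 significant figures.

Tmean = (24.5 + 11.4)/2 = 17.95 °C
0.408 Ra = 0.408 × 25.8 = 10.5264 mm/d equivalent
ET₀ = 0.0023 × 10.5264 × (17.95 + 17.8) × √13.1 = 0.0023 × 10.5264 × 35.75 × 3.6194 = 3.1327 mm/d
Over 7 days: 3.1327 × 7 = 21.929 mm

21.9 mm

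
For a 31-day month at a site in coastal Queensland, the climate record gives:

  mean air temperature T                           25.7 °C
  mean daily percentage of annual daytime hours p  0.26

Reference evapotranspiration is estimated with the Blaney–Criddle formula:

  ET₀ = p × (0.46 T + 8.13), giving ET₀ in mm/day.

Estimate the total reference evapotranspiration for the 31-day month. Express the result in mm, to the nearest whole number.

ET₀ = 0.26 × (0.46 × 25.7 + 8.13) = 0.26 × 19.952 = 5.1875 mm/d
Monthly total = 5.1875 × 31 = 160.813 mm

161 mm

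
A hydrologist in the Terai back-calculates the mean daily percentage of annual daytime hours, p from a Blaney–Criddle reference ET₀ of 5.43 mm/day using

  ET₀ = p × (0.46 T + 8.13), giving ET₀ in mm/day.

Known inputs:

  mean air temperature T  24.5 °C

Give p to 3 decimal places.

0.280

p = ET₀ / (0.46 T + 8.13) = 5.43 / (0.46 × 24.5 + 8.13) = 5.43 / 19.400 = 0.2799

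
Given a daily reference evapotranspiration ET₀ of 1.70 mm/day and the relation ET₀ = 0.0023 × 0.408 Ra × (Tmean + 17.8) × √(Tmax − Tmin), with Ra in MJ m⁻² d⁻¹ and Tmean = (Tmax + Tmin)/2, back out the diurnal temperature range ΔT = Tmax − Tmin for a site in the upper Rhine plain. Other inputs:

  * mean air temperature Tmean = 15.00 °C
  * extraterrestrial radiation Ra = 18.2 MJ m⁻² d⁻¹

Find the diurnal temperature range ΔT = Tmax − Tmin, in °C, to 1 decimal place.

9.2 °C

√ΔT = ET₀ / [0.0023 × 0.408 × Ra × (Tmean+17.8)] = 1.70 / (0.0023 × 7.4256 × 32.80) = 3.0347
ΔT = 3.0347² = 9.209 °C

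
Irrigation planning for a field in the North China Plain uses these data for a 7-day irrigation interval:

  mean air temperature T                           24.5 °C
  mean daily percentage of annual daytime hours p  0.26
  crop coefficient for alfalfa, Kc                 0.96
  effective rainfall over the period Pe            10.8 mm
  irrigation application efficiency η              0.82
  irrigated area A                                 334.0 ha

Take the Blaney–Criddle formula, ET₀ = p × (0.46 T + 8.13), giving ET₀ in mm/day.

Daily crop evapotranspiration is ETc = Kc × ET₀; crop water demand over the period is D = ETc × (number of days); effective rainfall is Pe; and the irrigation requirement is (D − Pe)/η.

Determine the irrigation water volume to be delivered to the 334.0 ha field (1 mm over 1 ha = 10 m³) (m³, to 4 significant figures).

94070 m³

ET₀ = 0.26 × (0.46 × 24.5 + 8.13) = 0.26 × 19.400 = 5.0440 mm/d
ETc = Kc × ET₀ = 0.96 × 5.0440 = 4.8422 mm/d
Crop demand D = ETc × 7 d = 4.8422 × 7 = 33.895 mm
D − Pe = 33.895 − 10.8 = 23.095 mm
Gross irrigation = 23.095 / 0.82 = 28.165 mm
Volume = 28.165 mm × 334.0 ha × 10 = 94071.1 m³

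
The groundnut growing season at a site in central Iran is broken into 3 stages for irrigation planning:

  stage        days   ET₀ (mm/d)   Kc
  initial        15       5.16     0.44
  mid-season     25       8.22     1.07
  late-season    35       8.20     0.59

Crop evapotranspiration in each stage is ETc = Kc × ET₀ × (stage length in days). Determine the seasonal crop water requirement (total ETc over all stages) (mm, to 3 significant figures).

initial: 0.44 × 5.16 × 15 = 34.06 mm
mid-season: 1.07 × 8.22 × 25 = 219.89 mm
late-season: 0.59 × 8.20 × 35 = 169.33 mm
Seasonal total = 423.28 mm

423 mm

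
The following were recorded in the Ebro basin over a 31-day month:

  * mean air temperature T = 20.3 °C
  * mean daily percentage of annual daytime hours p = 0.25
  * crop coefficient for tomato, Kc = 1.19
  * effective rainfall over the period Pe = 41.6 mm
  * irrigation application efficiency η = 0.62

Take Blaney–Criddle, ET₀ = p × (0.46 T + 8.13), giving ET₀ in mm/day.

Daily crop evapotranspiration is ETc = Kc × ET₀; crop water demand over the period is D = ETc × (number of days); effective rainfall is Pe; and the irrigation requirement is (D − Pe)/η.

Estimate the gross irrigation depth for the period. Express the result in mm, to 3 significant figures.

ET₀ = 0.25 × (0.46 × 20.3 + 8.13) = 0.25 × 17.468 = 4.3670 mm/d
ETc = Kc × ET₀ = 1.19 × 4.3670 = 5.1967 mm/d
Crop demand D = ETc × 31 d = 5.1967 × 31 = 161.098 mm
D − Pe = 161.098 − 41.6 = 119.498 mm
Gross irrigation = 119.498 / 0.62 = 192.739 mm

193 mm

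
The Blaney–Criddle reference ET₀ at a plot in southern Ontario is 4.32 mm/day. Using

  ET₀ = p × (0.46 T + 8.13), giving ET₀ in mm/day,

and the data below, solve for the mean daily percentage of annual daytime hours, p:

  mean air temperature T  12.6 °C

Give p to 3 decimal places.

0.310

p = ET₀ / (0.46 T + 8.13) = 4.32 / (0.46 × 12.6 + 8.13) = 4.32 / 13.926 = 0.3102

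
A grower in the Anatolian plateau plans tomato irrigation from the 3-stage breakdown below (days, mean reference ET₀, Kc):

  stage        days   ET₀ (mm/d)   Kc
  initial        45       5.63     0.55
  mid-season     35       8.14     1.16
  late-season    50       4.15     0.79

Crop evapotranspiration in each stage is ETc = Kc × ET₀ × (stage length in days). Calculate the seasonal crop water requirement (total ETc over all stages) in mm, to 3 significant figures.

634 mm

initial: 0.55 × 5.63 × 45 = 139.34 mm
mid-season: 1.16 × 8.14 × 35 = 330.48 mm
late-season: 0.79 × 4.15 × 50 = 163.93 mm
Seasonal total = 633.75 mm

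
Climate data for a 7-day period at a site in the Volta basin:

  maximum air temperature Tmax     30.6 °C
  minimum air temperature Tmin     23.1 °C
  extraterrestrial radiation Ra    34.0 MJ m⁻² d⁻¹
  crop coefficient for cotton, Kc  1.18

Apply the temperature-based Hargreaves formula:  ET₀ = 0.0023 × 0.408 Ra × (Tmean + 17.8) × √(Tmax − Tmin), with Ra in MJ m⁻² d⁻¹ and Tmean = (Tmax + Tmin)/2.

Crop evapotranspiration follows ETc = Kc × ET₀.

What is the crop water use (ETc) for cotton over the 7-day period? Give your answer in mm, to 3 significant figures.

32.2 mm

Tmean = (30.6 + 23.1)/2 = 26.85 °C
0.408 Ra = 0.408 × 34.0 = 13.8720 mm/d equivalent
ET₀ = 0.0023 × 13.8720 × (26.85 + 17.8) × √7.5 = 0.0023 × 13.8720 × 44.65 × 2.7386 = 3.9014 mm/d
ETc = Kc × ET₀ = 1.18 × 3.9014 = 4.6037 mm/d
Over 7 days: 4.6037 × 7 = 32.226 mm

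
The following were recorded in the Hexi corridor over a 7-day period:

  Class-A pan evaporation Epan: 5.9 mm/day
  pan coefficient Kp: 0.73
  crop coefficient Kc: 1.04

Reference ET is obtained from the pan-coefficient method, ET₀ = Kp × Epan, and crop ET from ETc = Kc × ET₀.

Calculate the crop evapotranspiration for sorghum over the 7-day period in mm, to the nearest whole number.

31 mm

ET₀ = 0.73 × 5.9 = 4.3070 mm/d
ETc = Kc × ET₀ = 1.04 × 4.3070 = 4.4793 mm/d
Over 7 days: 4.4793 × 7 = 31.355 mm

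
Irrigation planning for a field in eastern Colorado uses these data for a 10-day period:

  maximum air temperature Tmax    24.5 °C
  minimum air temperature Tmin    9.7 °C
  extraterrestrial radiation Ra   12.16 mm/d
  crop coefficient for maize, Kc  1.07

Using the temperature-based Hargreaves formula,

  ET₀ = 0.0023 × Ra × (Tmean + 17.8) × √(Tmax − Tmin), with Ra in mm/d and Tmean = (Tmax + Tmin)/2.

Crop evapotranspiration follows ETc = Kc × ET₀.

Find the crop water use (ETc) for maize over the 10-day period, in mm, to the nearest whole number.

40 mm

Tmean = (24.5 + 9.7)/2 = 17.10 °C
ET₀ = 0.0023 × 12.16 × (17.10 + 17.8) × √14.8 = 0.0023 × 12.16 × 34.90 × 3.8471 = 3.7551 mm/d
ETc = Kc × ET₀ = 1.07 × 3.7551 = 4.0180 mm/d
Over 10 days: 4.0180 × 10 = 40.180 mm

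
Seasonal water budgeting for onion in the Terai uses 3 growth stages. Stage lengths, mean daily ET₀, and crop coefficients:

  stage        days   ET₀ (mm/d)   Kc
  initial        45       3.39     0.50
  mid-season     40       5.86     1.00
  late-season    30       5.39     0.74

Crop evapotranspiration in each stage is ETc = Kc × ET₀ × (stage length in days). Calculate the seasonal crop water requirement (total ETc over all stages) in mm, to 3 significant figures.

430 mm

initial: 0.50 × 3.39 × 45 = 76.28 mm
mid-season: 1.00 × 5.86 × 40 = 234.40 mm
late-season: 0.74 × 5.39 × 30 = 119.66 mm
Seasonal total = 430.34 mm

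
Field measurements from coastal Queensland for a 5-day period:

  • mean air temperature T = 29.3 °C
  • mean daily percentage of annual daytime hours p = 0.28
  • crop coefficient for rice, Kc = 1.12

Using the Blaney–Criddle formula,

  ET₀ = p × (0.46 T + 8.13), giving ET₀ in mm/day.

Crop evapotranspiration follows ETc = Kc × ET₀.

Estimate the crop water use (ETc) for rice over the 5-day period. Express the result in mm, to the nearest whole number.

34 mm

ET₀ = 0.28 × (0.46 × 29.3 + 8.13) = 0.28 × 21.608 = 6.0502 mm/d
ETc = Kc × ET₀ = 1.12 × 6.0502 = 6.7762 mm/d
Over 5 days: 6.7762 × 5 = 33.881 mm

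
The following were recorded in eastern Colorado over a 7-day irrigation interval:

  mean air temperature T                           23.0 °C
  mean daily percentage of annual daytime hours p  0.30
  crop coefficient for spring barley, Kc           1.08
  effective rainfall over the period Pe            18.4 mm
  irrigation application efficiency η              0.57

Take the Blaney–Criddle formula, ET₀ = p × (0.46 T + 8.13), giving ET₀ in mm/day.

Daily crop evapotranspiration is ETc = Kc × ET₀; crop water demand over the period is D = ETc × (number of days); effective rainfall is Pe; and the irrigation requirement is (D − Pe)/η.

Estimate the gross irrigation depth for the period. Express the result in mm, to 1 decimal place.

42.2 mm

ET₀ = 0.30 × (0.46 × 23.0 + 8.13) = 0.30 × 18.710 = 5.6130 mm/d
ETc = Kc × ET₀ = 1.08 × 5.6130 = 6.0620 mm/d
Crop demand D = ETc × 7 d = 6.0620 × 7 = 42.434 mm
D − Pe = 42.434 − 18.4 = 24.034 mm
Gross irrigation = 24.034 / 0.57 = 42.165 mm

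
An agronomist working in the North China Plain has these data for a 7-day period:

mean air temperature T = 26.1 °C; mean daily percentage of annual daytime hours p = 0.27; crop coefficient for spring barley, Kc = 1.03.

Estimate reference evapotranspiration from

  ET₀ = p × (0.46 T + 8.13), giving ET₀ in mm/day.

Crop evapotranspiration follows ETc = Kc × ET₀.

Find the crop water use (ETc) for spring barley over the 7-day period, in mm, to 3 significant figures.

ET₀ = 0.27 × (0.46 × 26.1 + 8.13) = 0.27 × 20.136 = 5.4367 mm/d
ETc = Kc × ET₀ = 1.03 × 5.4367 = 5.5998 mm/d
Over 7 days: 5.5998 × 7 = 39.199 mm

39.2 mm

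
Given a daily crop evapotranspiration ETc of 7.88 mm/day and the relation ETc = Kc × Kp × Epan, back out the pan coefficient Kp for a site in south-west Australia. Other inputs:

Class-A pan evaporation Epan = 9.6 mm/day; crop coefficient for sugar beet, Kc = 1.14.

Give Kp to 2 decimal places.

ETc = Kc × Kp × Epan  ⇒  Kp = ETc / (Kc × Epan)
Kp = 7.88 / (1.14 × 9.6) = 7.88 / 10.944 = 0.7200

0.72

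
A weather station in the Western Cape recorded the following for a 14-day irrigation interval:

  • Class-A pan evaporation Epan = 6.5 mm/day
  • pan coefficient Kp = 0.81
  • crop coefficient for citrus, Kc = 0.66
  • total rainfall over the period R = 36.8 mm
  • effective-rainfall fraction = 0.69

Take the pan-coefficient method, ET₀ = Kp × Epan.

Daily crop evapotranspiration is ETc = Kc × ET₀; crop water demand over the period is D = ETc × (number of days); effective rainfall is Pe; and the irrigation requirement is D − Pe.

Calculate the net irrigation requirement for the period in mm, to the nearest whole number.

ET₀ = 0.81 × 6.5 = 5.2650 mm/d
ETc = Kc × ET₀ = 0.66 × 5.2650 = 3.4749 mm/d
Crop demand D = ETc × 14 d = 3.4749 × 14 = 48.649 mm
Pe = 0.69 × 36.8 = 25.392 mm
D − Pe = 48.649 − 25.392 = 23.257 mm

23 mm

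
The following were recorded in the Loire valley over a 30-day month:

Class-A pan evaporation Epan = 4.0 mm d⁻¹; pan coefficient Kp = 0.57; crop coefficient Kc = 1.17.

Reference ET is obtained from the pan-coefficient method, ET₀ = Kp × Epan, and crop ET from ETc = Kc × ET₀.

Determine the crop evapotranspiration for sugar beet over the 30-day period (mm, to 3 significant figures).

ET₀ = 0.57 × 4.0 = 2.2800 mm/d
ETc = Kc × ET₀ = 1.17 × 2.2800 = 2.6676 mm/d
Over 30 days: 2.6676 × 30 = 80.028 mm

80.0 mm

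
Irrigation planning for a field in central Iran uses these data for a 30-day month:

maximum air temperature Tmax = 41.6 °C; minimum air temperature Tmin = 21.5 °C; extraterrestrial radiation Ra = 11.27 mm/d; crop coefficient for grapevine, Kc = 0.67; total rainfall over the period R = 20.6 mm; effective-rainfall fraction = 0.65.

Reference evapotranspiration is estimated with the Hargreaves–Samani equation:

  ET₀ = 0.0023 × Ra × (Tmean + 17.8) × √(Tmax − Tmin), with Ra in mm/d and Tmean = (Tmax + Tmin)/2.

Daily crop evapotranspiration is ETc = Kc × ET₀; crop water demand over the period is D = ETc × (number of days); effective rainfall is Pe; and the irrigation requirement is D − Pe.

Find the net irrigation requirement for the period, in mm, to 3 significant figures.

102 mm

Tmean = (41.6 + 21.5)/2 = 31.55 °C
ET₀ = 0.0023 × 11.27 × (31.55 + 17.8) × √20.1 = 0.0023 × 11.27 × 49.35 × 4.4833 = 5.7350 mm/d
ETc = Kc × ET₀ = 0.67 × 5.7350 = 3.8425 mm/d
Crop demand D = ETc × 30 d = 3.8425 × 30 = 115.275 mm
Pe = 0.65 × 20.6 = 13.390 mm
D − Pe = 115.275 − 13.390 = 101.885 mm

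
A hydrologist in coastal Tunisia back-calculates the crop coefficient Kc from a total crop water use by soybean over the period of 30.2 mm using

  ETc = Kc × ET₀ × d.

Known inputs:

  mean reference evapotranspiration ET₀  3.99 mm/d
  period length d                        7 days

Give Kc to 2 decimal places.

ETc = Kc × ET₀ × d  ⇒  Kc = ETc / (ET₀ × d)
Kc = 30.2 / (3.99 × 7) = 30.2 / 27.93 = 1.0813

1.08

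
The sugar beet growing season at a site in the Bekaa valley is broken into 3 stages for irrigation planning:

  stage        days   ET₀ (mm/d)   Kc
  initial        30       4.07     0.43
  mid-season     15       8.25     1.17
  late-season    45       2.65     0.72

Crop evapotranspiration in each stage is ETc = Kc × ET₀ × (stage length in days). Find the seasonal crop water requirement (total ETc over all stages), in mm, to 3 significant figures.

283 mm

initial: 0.43 × 4.07 × 30 = 52.50 mm
mid-season: 1.17 × 8.25 × 15 = 144.79 mm
late-season: 0.72 × 2.65 × 45 = 85.86 mm
Seasonal total = 283.15 mm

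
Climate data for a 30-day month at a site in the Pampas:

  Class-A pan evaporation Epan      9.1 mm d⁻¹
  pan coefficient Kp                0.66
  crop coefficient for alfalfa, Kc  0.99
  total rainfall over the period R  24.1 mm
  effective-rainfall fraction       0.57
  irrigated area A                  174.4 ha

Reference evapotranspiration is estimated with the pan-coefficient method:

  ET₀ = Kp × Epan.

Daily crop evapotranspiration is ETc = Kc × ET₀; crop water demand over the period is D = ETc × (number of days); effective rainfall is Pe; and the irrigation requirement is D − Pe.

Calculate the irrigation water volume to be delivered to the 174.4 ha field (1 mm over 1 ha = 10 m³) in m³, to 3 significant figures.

ET₀ = 0.66 × 9.1 = 6.0060 mm/d
ETc = Kc × ET₀ = 0.99 × 6.0060 = 5.9459 mm/d
Crop demand D = ETc × 30 d = 5.9459 × 30 = 178.377 mm
Pe = 0.57 × 24.1 = 13.737 mm
D − Pe = 178.377 − 13.737 = 164.640 mm
Volume = 164.640 mm × 174.4 ha × 10 = 287132.2 m³

287000 m³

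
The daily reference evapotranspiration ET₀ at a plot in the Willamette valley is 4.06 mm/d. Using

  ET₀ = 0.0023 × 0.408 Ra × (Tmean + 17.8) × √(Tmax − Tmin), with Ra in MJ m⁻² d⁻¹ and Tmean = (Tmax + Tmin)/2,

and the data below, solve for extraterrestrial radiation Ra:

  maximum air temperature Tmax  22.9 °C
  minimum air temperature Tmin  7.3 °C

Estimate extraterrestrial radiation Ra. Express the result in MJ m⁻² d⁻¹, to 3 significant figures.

33.3 MJ m⁻² d⁻¹

Tmean = (22.9+7.3)/2 = 15.10 °C; ΔT = 15.6
Ra = ET₀ / [0.0023 × 0.408 × (Tmean+17.8) × √ΔT]
   = 4.06 / (0.0023 × 0.408 × 32.90 × 3.9497) = 33.295 MJ m⁻² d⁻¹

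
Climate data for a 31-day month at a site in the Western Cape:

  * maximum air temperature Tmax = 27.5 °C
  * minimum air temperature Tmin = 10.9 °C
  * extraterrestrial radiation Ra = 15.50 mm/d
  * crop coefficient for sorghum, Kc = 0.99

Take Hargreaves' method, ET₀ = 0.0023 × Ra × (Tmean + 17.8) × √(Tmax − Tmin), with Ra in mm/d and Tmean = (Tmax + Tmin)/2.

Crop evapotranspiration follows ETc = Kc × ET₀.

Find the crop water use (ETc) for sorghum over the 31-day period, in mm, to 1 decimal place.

Tmean = (27.5 + 10.9)/2 = 19.20 °C
ET₀ = 0.0023 × 15.50 × (19.20 + 17.8) × √16.6 = 0.0023 × 15.50 × 37.00 × 4.0743 = 5.3742 mm/d
ETc = Kc × ET₀ = 0.99 × 5.3742 = 5.3205 mm/d
Over 31 days: 5.3205 × 31 = 164.936 mm

164.9 mm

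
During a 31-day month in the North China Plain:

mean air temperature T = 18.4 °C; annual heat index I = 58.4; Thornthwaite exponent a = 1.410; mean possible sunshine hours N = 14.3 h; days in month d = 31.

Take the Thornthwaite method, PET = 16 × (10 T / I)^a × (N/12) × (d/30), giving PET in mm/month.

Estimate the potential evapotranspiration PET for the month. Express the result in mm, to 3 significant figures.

99.4 mm

10T/I = 10 × 18.4 / 58.4 = 3.1507
(10T/I)^a = 3.1507^1.410 = 5.0438
Uncorrected PET = 16 × 5.0438 = 80.701 mm
Correction = (N/12)(d/30) = (14.3/12)(31/30) = 1.2314
PET = 80.701 × 1.2314 = 99.375 mm/month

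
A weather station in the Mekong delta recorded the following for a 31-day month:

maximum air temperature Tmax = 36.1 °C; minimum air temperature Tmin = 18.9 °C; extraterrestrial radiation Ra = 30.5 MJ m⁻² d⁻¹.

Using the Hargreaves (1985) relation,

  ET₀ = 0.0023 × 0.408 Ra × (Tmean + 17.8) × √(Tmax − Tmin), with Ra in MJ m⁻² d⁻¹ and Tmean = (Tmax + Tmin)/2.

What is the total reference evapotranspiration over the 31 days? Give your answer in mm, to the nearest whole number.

167 mm

Tmean = (36.1 + 18.9)/2 = 27.50 °C
0.408 Ra = 0.408 × 30.5 = 12.4440 mm/d equivalent
ET₀ = 0.0023 × 12.4440 × (27.50 + 17.8) × √17.2 = 0.0023 × 12.4440 × 45.30 × 4.1473 = 5.3771 mm/d
Over 31 days: 5.3771 × 31 = 166.690 mm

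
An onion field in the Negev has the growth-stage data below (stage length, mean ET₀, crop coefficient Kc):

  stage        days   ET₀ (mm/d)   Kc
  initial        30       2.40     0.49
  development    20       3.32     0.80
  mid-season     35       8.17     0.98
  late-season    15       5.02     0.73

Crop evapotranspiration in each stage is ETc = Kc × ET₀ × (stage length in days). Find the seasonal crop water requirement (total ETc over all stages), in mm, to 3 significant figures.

initial: 0.49 × 2.40 × 30 = 35.28 mm
development: 0.80 × 3.32 × 20 = 53.12 mm
mid-season: 0.98 × 8.17 × 35 = 280.23 mm
late-season: 0.73 × 5.02 × 15 = 54.97 mm
Seasonal total = 423.60 mm

424 mm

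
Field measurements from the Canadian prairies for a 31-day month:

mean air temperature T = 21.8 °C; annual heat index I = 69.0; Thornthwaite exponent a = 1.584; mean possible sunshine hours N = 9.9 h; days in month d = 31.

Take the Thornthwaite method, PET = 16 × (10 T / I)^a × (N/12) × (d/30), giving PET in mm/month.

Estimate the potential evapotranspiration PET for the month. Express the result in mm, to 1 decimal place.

84.4 mm

10T/I = 10 × 21.8 / 69.0 = 3.1594
(10T/I)^a = 3.1594^1.584 = 6.1855
Uncorrected PET = 16 × 6.1855 = 98.968 mm
Correction = (N/12)(d/30) = (9.9/12)(31/30) = 0.8525
PET = 98.968 × 0.8525 = 84.370 mm/month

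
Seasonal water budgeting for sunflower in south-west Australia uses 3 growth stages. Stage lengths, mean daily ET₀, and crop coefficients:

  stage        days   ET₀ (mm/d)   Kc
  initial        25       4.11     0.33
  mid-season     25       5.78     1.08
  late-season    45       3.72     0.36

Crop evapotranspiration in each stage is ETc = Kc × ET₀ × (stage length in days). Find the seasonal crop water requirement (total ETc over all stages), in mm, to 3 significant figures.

initial: 0.33 × 4.11 × 25 = 33.91 mm
mid-season: 1.08 × 5.78 × 25 = 156.06 mm
late-season: 0.36 × 3.72 × 45 = 60.26 mm
Seasonal total = 250.23 mm

250 mm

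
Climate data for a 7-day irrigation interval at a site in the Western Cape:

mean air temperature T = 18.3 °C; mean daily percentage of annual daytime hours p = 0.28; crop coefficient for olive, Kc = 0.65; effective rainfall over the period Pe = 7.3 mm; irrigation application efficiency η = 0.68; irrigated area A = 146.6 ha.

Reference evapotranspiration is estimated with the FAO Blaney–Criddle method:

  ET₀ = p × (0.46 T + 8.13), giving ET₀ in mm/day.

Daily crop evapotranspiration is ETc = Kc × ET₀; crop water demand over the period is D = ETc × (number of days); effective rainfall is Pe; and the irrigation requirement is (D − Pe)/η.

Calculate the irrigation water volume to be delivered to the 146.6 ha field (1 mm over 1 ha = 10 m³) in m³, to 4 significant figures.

ET₀ = 0.28 × (0.46 × 18.3 + 8.13) = 0.28 × 16.548 = 4.6334 mm/d
ETc = Kc × ET₀ = 0.65 × 4.6334 = 3.0117 mm/d
Crop demand D = ETc × 7 d = 3.0117 × 7 = 21.082 mm
D − Pe = 21.082 − 7.3 = 13.782 mm
Gross irrigation = 13.782 / 0.68 = 20.268 mm
Volume = 20.268 mm × 146.6 ha × 10 = 29712.9 m³

29710 m³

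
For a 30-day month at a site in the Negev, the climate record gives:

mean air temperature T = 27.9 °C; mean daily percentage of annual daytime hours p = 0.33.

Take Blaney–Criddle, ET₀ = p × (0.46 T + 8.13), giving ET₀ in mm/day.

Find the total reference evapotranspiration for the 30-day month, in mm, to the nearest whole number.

208 mm

ET₀ = 0.33 × (0.46 × 27.9 + 8.13) = 0.33 × 20.964 = 6.9181 mm/d
Monthly total = 6.9181 × 30 = 207.543 mm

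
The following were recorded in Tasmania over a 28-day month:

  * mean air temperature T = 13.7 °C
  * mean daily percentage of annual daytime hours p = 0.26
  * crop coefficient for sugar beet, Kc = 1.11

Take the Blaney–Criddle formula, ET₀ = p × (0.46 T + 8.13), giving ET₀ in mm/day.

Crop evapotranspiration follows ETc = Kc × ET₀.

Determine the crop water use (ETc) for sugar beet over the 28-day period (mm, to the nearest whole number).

ET₀ = 0.26 × (0.46 × 13.7 + 8.13) = 0.26 × 14.432 = 3.7523 mm/d
ETc = Kc × ET₀ = 1.11 × 3.7523 = 4.1651 mm/d
Over 28 days: 4.1651 × 28 = 116.623 mm

117 mm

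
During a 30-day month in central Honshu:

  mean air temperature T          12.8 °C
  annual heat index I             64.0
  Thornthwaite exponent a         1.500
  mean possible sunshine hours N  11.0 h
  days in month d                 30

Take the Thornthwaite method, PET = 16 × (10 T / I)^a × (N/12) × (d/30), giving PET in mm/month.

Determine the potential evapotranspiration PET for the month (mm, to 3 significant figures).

10T/I = 10 × 12.8 / 64.0 = 2.0000
(10T/I)^a = 2.0000^1.500 = 2.8284
Uncorrected PET = 16 × 2.8284 = 45.254 mm
Correction = (N/12)(d/30) = (11.0/12)(30/30) = 0.9167
PET = 45.254 × 0.9167 = 41.484 mm/month

41.5 mm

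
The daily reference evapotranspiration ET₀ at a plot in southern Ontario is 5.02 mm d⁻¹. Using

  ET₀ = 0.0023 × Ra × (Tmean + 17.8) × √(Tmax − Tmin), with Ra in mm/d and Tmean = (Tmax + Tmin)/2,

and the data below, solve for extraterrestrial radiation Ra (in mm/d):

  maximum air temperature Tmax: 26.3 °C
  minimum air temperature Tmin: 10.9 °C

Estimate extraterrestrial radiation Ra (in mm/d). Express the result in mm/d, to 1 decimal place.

15.3 mm/d

Tmean = 18.60 °C; √ΔT = 3.9243
Ra = ET₀ / [0.0023 × (Tmean+17.8) × √ΔT] = 5.02 / (0.0023 × 36.40 × 3.9243) = 15.280 mm/d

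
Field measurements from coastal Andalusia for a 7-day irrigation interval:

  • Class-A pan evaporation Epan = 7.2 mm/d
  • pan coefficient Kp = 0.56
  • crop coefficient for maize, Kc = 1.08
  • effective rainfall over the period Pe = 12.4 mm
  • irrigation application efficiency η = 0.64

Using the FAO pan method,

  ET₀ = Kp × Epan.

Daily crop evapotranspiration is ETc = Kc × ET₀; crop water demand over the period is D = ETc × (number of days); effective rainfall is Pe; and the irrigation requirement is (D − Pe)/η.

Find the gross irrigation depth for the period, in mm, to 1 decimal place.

ET₀ = 0.56 × 7.2 = 4.0320 mm/d
ETc = Kc × ET₀ = 1.08 × 4.0320 = 4.3546 mm/d
Crop demand D = ETc × 7 d = 4.3546 × 7 = 30.482 mm
D − Pe = 30.482 − 12.4 = 18.082 mm
Gross irrigation = 18.082 / 0.64 = 28.253 mm

28.3 mm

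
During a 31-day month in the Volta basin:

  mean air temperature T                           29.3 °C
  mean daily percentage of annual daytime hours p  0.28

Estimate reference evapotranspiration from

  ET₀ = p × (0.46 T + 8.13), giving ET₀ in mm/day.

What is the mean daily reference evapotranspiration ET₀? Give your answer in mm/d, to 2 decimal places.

6.05 mm/d

ET₀ = 0.28 × (0.46 × 29.3 + 8.13) = 0.28 × 21.608 = 6.0502 mm/d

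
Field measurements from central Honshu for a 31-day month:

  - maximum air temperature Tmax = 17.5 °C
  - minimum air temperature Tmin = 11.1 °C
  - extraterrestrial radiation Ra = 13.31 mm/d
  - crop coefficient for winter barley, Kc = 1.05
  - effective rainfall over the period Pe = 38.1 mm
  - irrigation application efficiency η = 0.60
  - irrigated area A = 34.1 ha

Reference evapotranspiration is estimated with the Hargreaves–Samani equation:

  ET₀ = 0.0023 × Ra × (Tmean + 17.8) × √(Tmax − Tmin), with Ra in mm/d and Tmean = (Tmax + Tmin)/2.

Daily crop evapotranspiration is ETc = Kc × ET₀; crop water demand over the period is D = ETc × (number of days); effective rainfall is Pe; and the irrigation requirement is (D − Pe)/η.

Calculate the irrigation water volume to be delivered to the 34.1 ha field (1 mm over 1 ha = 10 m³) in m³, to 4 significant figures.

Tmean = (17.5 + 11.1)/2 = 14.30 °C
ET₀ = 0.0023 × 13.31 × (14.30 + 17.8) × √6.4 = 0.0023 × 13.31 × 32.10 × 2.5298 = 2.4860 mm/d
ETc = Kc × ET₀ = 1.05 × 2.4860 = 2.6103 mm/d
Crop demand D = ETc × 31 d = 2.6103 × 31 = 80.919 mm
D − Pe = 80.919 − 38.1 = 42.819 mm
Gross irrigation = 42.819 / 0.60 = 71.365 mm
Volume = 71.365 mm × 34.1 ha × 10 = 24335.5 m³

24340 m³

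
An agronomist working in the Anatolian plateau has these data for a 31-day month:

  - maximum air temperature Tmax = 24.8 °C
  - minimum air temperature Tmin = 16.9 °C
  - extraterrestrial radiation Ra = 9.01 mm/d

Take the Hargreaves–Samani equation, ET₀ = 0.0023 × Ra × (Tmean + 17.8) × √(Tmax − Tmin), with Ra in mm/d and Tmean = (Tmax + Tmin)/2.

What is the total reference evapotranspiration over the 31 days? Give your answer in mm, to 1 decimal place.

69.8 mm

Tmean = (24.8 + 16.9)/2 = 20.85 °C
ET₀ = 0.0023 × 9.01 × (20.85 + 17.8) × √7.9 = 0.0023 × 9.01 × 38.65 × 2.8107 = 2.2512 mm/d
Over 31 days: 2.2512 × 31 = 69.787 mm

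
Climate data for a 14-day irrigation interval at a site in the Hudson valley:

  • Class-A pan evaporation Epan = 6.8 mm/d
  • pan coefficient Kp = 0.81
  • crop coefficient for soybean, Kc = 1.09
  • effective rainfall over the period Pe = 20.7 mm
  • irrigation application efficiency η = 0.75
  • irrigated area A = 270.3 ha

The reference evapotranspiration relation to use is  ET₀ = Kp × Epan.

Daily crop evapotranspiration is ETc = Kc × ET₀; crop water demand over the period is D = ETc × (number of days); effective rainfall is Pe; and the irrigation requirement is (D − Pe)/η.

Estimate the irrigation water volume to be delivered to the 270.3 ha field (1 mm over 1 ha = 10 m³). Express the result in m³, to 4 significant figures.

ET₀ = 0.81 × 6.8 = 5.5080 mm/d
ETc = Kc × ET₀ = 1.09 × 5.5080 = 6.0037 mm/d
Crop demand D = ETc × 14 d = 6.0037 × 14 = 84.052 mm
D − Pe = 84.052 − 20.7 = 63.352 mm
Gross irrigation = 63.352 / 0.75 = 84.469 mm
Volume = 84.469 mm × 270.3 ha × 10 = 228319.7 m³

228300 m³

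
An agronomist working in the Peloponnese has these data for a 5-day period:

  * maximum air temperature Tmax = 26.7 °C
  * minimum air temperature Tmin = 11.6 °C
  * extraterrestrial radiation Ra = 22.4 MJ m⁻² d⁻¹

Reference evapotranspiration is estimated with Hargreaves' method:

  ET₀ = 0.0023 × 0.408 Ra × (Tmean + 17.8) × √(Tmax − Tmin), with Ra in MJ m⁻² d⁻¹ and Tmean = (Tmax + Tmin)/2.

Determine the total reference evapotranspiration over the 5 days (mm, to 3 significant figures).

Tmean = (26.7 + 11.6)/2 = 19.15 °C
0.408 Ra = 0.408 × 22.4 = 9.1392 mm/d equivalent
ET₀ = 0.0023 × 9.1392 × (19.15 + 17.8) × √15.1 = 0.0023 × 9.1392 × 36.95 × 3.8859 = 3.0182 mm/d
Over 5 days: 3.0182 × 5 = 15.091 mm

15.1 mm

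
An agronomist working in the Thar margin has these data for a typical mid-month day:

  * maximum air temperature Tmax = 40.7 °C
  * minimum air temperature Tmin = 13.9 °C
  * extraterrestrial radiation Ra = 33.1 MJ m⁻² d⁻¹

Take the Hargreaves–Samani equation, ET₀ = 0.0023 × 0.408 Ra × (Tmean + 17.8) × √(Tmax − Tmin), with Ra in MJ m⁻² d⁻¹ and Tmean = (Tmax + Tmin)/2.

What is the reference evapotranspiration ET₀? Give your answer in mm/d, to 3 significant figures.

Tmean = (40.7 + 13.9)/2 = 27.30 °C
0.408 Ra = 0.408 × 33.1 = 13.5048 mm/d equivalent
ET₀ = 0.0023 × 13.5048 × (27.30 + 17.8) × √26.8 = 0.0023 × 13.5048 × 45.10 × 5.1769 = 7.2521 mm/d

7.25 mm/d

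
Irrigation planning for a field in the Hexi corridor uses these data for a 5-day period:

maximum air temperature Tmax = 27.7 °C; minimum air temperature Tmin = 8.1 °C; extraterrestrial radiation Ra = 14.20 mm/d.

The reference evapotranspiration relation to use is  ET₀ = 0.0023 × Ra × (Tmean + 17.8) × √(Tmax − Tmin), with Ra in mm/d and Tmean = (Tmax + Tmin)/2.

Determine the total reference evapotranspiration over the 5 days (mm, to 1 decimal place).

25.8 mm

Tmean = (27.7 + 8.1)/2 = 17.90 °C
ET₀ = 0.0023 × 14.20 × (17.90 + 17.8) × √19.6 = 0.0023 × 14.20 × 35.70 × 4.4272 = 5.1619 mm/d
Over 5 days: 5.1619 × 5 = 25.810 mm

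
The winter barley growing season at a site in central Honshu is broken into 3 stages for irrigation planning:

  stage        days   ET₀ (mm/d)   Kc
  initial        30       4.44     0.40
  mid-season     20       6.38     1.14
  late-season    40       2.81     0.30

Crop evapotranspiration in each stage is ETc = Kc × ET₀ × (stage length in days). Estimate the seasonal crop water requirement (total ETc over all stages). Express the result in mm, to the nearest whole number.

232 mm

initial: 0.40 × 4.44 × 30 = 53.28 mm
mid-season: 1.14 × 6.38 × 20 = 145.46 mm
late-season: 0.30 × 2.81 × 40 = 33.72 mm
Seasonal total = 232.46 mm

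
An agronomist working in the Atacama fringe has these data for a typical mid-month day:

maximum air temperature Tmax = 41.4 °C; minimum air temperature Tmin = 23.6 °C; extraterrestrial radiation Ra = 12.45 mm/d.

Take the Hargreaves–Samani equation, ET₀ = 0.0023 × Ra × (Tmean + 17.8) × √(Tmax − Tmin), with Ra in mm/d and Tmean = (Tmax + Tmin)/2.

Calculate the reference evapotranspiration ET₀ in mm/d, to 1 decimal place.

6.1 mm/d

Tmean = (41.4 + 23.6)/2 = 32.50 °C
ET₀ = 0.0023 × 12.45 × (32.50 + 17.8) × √17.8 = 0.0023 × 12.45 × 50.30 × 4.2190 = 6.0768 mm/d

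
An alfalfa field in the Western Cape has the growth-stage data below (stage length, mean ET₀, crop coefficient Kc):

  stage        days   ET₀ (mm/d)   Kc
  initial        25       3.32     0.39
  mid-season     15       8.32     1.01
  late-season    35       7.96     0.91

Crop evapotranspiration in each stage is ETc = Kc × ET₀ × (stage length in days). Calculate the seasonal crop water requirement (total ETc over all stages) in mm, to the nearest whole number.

initial: 0.39 × 3.32 × 25 = 32.37 mm
mid-season: 1.01 × 8.32 × 15 = 126.05 mm
late-season: 0.91 × 7.96 × 35 = 253.53 mm
Seasonal total = 411.95 mm

412 mm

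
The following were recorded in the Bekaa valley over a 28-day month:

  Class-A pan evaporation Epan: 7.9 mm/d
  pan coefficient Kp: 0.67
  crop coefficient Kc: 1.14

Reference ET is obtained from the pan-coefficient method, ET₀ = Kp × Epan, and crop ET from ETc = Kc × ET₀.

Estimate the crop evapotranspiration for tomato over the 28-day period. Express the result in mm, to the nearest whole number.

169 mm

ET₀ = 0.67 × 7.9 = 5.2930 mm/d
ETc = Kc × ET₀ = 1.14 × 5.2930 = 6.0340 mm/d
Over 28 days: 6.0340 × 28 = 168.952 mm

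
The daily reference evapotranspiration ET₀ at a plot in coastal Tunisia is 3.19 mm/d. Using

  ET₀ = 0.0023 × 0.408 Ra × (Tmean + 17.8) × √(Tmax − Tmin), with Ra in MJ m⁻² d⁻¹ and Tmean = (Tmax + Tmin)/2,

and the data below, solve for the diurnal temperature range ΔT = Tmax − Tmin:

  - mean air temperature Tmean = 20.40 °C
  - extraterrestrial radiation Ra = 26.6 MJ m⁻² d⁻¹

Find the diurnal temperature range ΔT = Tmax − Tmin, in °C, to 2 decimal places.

√ΔT = ET₀ / [0.0023 × 0.408 × Ra × (Tmean+17.8)] = 3.19 / (0.0023 × 10.8528 × 38.20) = 3.3455
ΔT = 3.3455² = 11.192 °C

11.19 °C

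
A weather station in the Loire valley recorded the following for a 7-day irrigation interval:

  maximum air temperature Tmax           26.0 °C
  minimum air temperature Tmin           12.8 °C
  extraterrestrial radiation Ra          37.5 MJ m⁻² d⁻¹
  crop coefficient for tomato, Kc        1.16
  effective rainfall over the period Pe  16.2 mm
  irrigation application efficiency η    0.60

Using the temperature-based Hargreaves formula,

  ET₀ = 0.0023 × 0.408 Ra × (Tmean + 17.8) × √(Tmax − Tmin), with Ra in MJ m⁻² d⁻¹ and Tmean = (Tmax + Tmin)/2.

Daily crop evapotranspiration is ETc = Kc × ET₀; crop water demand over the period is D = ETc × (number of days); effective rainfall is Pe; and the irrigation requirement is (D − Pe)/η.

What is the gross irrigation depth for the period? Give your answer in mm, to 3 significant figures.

Tmean = (26.0 + 12.8)/2 = 19.40 °C
0.408 Ra = 0.408 × 37.5 = 15.3000 mm/d equivalent
ET₀ = 0.0023 × 15.3000 × (19.40 + 17.8) × √13.2 = 0.0023 × 15.3000 × 37.20 × 3.6332 = 4.7561 mm/d
ETc = Kc × ET₀ = 1.16 × 4.7561 = 5.5171 mm/d
Crop demand D = ETc × 7 d = 5.5171 × 7 = 38.620 mm
D − Pe = 38.620 − 16.2 = 22.420 mm
Gross irrigation = 22.420 / 0.60 = 37.367 mm

37.4 mm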